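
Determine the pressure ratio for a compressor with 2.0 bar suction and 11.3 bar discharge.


PR = P_high / P_low
PR = 11.3 / 2.0
PR = 5.65

5.65


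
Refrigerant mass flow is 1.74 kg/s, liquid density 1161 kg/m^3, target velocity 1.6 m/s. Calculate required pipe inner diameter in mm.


A = m_dot / (rho * v) = 1.74 / (1161 * 1.6) = 0.0009366925065 m^2
d = sqrt(4*A/pi) * 1000
d = 34.5 mm

34.5


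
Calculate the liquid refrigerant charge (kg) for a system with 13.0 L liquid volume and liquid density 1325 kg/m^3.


Charge = V * rho / 1000
Charge = 13.0 * 1325 / 1000
Charge = 17.23 kg

17.23


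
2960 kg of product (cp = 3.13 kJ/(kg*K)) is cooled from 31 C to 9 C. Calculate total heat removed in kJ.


dT = 31 - (9) = 22 K
Q = m * cp * dT = 2960 * 3.13 * 22
Q = 203826 kJ

203826


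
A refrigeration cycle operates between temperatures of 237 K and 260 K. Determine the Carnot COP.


dT = 260 - 237 = 23 K
COP_carnot = T_cold / dT = 237 / 23
COP_carnot = 10.304

10.304


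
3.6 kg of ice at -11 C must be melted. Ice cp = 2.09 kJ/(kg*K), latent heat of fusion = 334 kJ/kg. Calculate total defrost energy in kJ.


Sensible heat = cp * dT = 2.09 * 11 = 22.99 kJ/kg
Total per kg = 22.99 + 334 = 356.99 kJ/kg
Q = m * total = 3.6 * 356.99
Q = 1285.2 kJ

1285.2


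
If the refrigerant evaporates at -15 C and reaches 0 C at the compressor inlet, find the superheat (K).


Superheat = T_suction - T_evap
Superheat = 0 - (-15)
Superheat = 15 K

15


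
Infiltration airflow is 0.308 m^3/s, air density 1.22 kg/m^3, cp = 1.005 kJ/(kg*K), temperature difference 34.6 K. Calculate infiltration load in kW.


Q = V_dot * rho * cp * dT
Q = 0.308 * 1.22 * 1.005 * 34.6
Q = 13.066 kW

13.066


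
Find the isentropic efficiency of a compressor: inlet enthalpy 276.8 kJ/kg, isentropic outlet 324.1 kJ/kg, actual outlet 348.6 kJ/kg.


dh_ideal = 324.1 - 276.8 = 47.3 kJ/kg
dh_actual = 348.6 - 276.8 = 71.8 kJ/kg
eta_s = dh_ideal / dh_actual = 47.3 / 71.8
eta_s = 0.6588

0.6588


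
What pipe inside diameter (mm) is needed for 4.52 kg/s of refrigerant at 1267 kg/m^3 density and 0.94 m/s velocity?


A = m_dot / (rho * v) = 4.52 / (1267 * 0.94) = 0.003795193874 m^2
d = sqrt(4*A/pi) * 1000
d = 69.5 mm

69.5


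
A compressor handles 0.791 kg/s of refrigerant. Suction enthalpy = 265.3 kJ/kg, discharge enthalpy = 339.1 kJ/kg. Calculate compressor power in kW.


dh = 339.1 - 265.3 = 73.8 kJ/kg
W = m_dot * dh = 0.791 * 73.8 = 58.38 kW

58.38


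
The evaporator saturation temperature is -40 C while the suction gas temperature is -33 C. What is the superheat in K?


Superheat = T_suction - T_evap
Superheat = -33 - (-40)
Superheat = 7 K

7


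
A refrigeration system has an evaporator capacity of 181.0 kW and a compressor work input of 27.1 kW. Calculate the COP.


COP = Q_evap / W
COP = 181.0 / 27.1
COP = 6.679

6.679


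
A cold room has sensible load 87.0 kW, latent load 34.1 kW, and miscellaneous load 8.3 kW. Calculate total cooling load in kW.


Q_total = Q_s + Q_l + Q_misc
Q_total = 87.0 + 34.1 + 8.3
Q_total = 129.4 kW

129.4


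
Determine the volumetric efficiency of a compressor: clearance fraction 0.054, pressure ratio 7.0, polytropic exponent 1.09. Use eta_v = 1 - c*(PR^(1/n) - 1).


PR^(1/n) = 7.0^(1/1.09) = 5.96100248
eta_v = 1 - 0.054 * (5.96100248 - 1)
eta_v = 0.7321

0.7321


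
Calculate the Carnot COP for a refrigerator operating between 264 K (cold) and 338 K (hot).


dT = 338 - 264 = 74 K
COP_carnot = T_cold / dT = 264 / 74
COP_carnot = 3.568

3.568


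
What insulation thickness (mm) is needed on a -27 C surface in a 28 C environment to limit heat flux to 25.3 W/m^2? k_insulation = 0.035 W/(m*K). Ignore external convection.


dT = 28 - (-27) = 55 K
thickness = k * dT / q_max * 1000
thickness = 0.035 * 55 / 25.3 * 1000
thickness = 76.1 mm

76.1


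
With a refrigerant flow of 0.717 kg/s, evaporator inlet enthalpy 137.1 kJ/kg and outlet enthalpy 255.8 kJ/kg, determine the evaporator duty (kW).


dh = 255.8 - 137.1 = 118.7 kJ/kg
Q_evap = m_dot * dh = 0.717 * 118.7
Q_evap = 85.11 kW

85.11


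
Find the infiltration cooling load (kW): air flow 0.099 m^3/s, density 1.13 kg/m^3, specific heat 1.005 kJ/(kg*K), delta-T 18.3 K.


Q = V_dot * rho * cp * dT
Q = 0.099 * 1.13 * 1.005 * 18.3
Q = 2.057 kW

2.057


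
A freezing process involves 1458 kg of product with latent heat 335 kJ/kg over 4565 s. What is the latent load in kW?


Q_lat = m * h_fg / t
Q_lat = 1458 * 335 / 4565
Q_lat = 106.99 kW

106.99


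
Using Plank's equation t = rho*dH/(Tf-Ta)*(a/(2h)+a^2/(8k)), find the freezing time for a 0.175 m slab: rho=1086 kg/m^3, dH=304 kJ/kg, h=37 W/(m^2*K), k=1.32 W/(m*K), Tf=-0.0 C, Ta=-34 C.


dT = -0.0 - (-34) = 34.0 K
term1 = a/(2h) = 0.175/(2*37) = 0.002364864865
term2 = a^2/(8k) = 0.175^2/(8*1.32) = 0.002900094697
t = rho*dH*1000/dT * (term1 + term2)
t = 1086*304*1000/34.0 * (0.002364864865 + 0.002900094697)
t = 51123 s

51123


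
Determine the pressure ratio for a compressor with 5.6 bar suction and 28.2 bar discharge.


PR = P_high / P_low
PR = 28.2 / 5.6
PR = 5.036

5.036


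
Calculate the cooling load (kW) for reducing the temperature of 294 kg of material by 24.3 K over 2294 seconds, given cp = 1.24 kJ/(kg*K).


Q = m * cp * dT / t
Q = 294 * 1.24 * 24.3 / 2294
Q = 3.862 kW

3.862


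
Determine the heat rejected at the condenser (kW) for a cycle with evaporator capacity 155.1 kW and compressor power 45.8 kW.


Q_cond = Q_evap + W
Q_cond = 155.1 + 45.8
Q_cond = 200.9 kW

200.9


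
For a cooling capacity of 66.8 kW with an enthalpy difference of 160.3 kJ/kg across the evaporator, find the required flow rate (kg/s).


m_dot = Q / dh
m_dot = 66.8 / 160.3
m_dot = 0.4167 kg/s

0.4167


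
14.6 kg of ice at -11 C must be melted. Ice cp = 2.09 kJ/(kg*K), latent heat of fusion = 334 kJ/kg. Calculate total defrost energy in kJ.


Sensible heat = cp * dT = 2.09 * 11 = 22.99 kJ/kg
Total per kg = 22.99 + 334 = 356.99 kJ/kg
Q = m * total = 14.6 * 356.99
Q = 5212.1 kJ

5212.1


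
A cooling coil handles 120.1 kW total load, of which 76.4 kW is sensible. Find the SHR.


SHR = Q_sensible / Q_total
SHR = 76.4 / 120.1
SHR = 0.636

0.636


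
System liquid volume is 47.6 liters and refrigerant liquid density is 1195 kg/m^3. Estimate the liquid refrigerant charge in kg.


Charge = V * rho / 1000
Charge = 47.6 * 1195 / 1000
Charge = 56.88 kg

56.88


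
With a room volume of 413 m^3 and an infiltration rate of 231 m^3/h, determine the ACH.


ACH = flow / volume
ACH = 231 / 413
ACH = 0.559

0.559


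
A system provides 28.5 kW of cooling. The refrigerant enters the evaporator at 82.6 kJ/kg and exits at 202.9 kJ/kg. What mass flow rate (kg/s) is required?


dh = 202.9 - 82.6 = 120.3 kJ/kg
m_dot = Q / dh = 28.5 / 120.3 = 0.2369 kg/s

0.2369


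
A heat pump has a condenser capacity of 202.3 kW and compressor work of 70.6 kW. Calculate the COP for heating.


COP_hp = Q_cond / W
COP_hp = 202.3 / 70.6
COP_hp = 2.865

2.865


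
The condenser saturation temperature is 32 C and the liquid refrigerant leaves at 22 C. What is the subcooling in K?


Subcooling = T_cond - T_liquid
Subcooling = 32 - 22
Subcooling = 10 K

10


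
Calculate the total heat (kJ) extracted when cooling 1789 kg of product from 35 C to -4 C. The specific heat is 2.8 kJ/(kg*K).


dT = 35 - (-4) = 39 K
Q = m * cp * dT = 1789 * 2.8 * 39
Q = 195359 kJ

195359


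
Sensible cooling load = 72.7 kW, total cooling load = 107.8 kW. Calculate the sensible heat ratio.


SHR = Q_sensible / Q_total
SHR = 72.7 / 107.8
SHR = 0.674

0.674


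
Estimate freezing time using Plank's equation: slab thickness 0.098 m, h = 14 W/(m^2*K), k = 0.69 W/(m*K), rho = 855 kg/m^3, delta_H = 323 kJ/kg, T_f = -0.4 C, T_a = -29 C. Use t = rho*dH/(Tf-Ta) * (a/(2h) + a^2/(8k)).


dT = -0.4 - (-29) = 28.6 K
term1 = a/(2h) = 0.098/(2*14) = 0.0035
term2 = a^2/(8k) = 0.098^2/(8*0.69) = 0.001739855072
t = rho*dH*1000/dT * (term1 + term2)
t = 855*323*1000/28.6 * (0.0035 + 0.001739855072)
t = 50597 s

50597


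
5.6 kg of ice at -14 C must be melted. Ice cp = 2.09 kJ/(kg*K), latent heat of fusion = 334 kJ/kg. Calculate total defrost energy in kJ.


Sensible heat = cp * dT = 2.09 * 14 = 29.26 kJ/kg
Total per kg = 29.26 + 334 = 363.26 kJ/kg
Q = m * total = 5.6 * 363.26
Q = 2034.3 kJ

2034.3


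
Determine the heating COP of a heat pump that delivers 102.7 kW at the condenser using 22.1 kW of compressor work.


COP_hp = Q_cond / W
COP_hp = 102.7 / 22.1
COP_hp = 4.647

4.647


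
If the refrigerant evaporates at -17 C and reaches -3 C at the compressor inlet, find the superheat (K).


Superheat = T_suction - T_evap
Superheat = -3 - (-17)
Superheat = 14 K

14


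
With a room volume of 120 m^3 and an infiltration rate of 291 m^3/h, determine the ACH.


ACH = flow / volume
ACH = 291 / 120
ACH = 2.425

2.425


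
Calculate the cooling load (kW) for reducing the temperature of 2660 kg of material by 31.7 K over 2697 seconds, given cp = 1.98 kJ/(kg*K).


Q = m * cp * dT / t
Q = 2660 * 1.98 * 31.7 / 2697
Q = 61.905 kW

61.905


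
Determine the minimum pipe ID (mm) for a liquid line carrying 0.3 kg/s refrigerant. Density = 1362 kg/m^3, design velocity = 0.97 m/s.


A = m_dot / (rho * v) = 0.3 / (1362 * 0.97) = 0.0002270766157 m^2
d = sqrt(4*A/pi) * 1000
d = 17.0 mm

17.0


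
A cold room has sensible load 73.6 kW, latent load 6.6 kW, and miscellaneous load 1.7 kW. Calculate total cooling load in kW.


Q_total = Q_s + Q_l + Q_misc
Q_total = 73.6 + 6.6 + 1.7
Q_total = 81.9 kW

81.9


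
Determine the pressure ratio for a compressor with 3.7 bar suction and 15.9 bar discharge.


PR = P_high / P_low
PR = 15.9 / 3.7
PR = 4.297

4.297


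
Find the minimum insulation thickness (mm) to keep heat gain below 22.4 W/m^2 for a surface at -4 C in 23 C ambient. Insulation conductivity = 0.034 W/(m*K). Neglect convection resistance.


dT = 23 - (-4) = 27 K
thickness = k * dT / q_max * 1000
thickness = 0.034 * 27 / 22.4 * 1000
thickness = 41.0 mm

41.0


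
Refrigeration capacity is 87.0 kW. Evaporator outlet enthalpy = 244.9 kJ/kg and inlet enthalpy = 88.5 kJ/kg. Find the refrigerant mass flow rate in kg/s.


dh = 244.9 - 88.5 = 156.4 kJ/kg
m_dot = Q / dh = 87.0 / 156.4 = 0.5563 kg/s

0.5563


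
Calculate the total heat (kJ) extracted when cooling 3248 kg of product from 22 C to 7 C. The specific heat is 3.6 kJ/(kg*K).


dT = 22 - (7) = 15 K
Q = m * cp * dT = 3248 * 3.6 * 15
Q = 175392 kJ

175392


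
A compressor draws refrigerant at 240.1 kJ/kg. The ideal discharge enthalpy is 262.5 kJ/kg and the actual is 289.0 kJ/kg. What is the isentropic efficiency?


dh_ideal = 262.5 - 240.1 = 22.4 kJ/kg
dh_actual = 289.0 - 240.1 = 48.9 kJ/kg
eta_s = dh_ideal / dh_actual = 22.4 / 48.9
eta_s = 0.4581

0.4581


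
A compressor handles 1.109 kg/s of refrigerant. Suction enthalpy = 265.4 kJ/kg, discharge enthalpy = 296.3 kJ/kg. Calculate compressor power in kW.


dh = 296.3 - 265.4 = 30.9 kJ/kg
W = m_dot * dh = 1.109 * 30.9 = 34.27 kW

34.27


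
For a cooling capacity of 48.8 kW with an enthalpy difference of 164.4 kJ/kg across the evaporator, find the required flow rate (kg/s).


m_dot = Q / dh
m_dot = 48.8 / 164.4
m_dot = 0.2968 kg/s

0.2968


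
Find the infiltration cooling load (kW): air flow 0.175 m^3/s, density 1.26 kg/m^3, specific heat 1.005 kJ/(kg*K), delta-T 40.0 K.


Q = V_dot * rho * cp * dT
Q = 0.175 * 1.26 * 1.005 * 40.0
Q = 8.864 kW

8.864


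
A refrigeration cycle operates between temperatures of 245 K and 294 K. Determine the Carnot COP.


dT = 294 - 245 = 49 K
COP_carnot = T_cold / dT = 245 / 49
COP_carnot = 5.0

5.0


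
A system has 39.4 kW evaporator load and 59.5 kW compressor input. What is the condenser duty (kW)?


Q_cond = Q_evap + W
Q_cond = 39.4 + 59.5
Q_cond = 98.9 kW

98.9


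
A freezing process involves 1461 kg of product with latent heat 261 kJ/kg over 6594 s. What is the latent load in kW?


Q_lat = m * h_fg / t
Q_lat = 1461 * 261 / 6594
Q_lat = 57.83 kW

57.83


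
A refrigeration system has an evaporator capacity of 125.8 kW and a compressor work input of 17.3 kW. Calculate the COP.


COP = Q_evap / W
COP = 125.8 / 17.3
COP = 7.272

7.272


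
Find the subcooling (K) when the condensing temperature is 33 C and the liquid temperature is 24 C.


Subcooling = T_cond - T_liquid
Subcooling = 33 - 24
Subcooling = 9 K

9


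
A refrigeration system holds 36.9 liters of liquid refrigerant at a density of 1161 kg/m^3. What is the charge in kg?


Charge = V * rho / 1000
Charge = 36.9 * 1161 / 1000
Charge = 42.84 kg

42.84


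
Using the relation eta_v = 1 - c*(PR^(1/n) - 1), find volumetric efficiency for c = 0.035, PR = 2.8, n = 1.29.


PR^(1/n) = 2.8^(1/1.29) = 2.22143767
eta_v = 1 - 0.035 * (2.22143767 - 1)
eta_v = 0.9572

0.9572


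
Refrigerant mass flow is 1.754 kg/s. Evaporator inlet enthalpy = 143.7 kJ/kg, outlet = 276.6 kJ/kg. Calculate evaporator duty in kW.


dh = 276.6 - 143.7 = 132.9 kJ/kg
Q_evap = m_dot * dh = 1.754 * 132.9
Q_evap = 233.11 kW

233.11


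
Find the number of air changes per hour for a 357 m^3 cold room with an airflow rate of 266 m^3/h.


ACH = flow / volume
ACH = 266 / 357
ACH = 0.745

0.745


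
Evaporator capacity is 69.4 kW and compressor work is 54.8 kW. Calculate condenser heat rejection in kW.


Q_cond = Q_evap + W
Q_cond = 69.4 + 54.8
Q_cond = 124.2 kW

124.2


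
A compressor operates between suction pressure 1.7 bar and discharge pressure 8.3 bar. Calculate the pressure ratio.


PR = P_high / P_low
PR = 8.3 / 1.7
PR = 4.882

4.882


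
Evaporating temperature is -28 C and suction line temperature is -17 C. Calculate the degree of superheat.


Superheat = T_suction - T_evap
Superheat = -17 - (-28)
Superheat = 11 K

11


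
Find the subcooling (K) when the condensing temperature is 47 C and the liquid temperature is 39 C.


Subcooling = T_cond - T_liquid
Subcooling = 47 - 39
Subcooling = 8 K

8


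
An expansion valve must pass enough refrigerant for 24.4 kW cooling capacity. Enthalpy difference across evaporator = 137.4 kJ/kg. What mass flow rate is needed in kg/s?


m_dot = Q / dh
m_dot = 24.4 / 137.4
m_dot = 0.1776 kg/s

0.1776


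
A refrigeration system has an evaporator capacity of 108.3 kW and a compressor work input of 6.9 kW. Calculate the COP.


COP = Q_evap / W
COP = 108.3 / 6.9
COP = 15.696

15.696


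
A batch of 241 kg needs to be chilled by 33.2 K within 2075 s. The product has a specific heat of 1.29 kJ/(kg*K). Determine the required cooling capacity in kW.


Q = m * cp * dT / t
Q = 241 * 1.29 * 33.2 / 2075
Q = 4.974 kW

4.974


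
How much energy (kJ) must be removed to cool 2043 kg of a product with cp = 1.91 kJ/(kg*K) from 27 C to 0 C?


dT = 27 - (0) = 27 K
Q = m * cp * dT = 2043 * 1.91 * 27
Q = 105358 kJ

105358


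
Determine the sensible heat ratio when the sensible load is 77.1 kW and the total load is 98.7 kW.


SHR = Q_sensible / Q_total
SHR = 77.1 / 98.7
SHR = 0.781

0.781


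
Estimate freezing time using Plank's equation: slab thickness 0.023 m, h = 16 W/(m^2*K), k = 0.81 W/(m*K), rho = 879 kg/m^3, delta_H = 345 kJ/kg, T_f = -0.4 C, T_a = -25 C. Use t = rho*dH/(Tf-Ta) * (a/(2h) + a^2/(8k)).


dT = -0.4 - (-25) = 24.6 K
term1 = a/(2h) = 0.023/(2*16) = 0.00071875
term2 = a^2/(8k) = 0.023^2/(8*0.81) = 0.00008163580247
t = rho*dH*1000/dT * (term1 + term2)
t = 879*345*1000/24.6 * (0.00071875 + 0.00008163580247)
t = 9867 s

9867


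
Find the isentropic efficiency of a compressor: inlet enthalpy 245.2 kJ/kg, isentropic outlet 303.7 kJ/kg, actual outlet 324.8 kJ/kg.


dh_ideal = 303.7 - 245.2 = 58.5 kJ/kg
dh_actual = 324.8 - 245.2 = 79.6 kJ/kg
eta_s = dh_ideal / dh_actual = 58.5 / 79.6
eta_s = 0.7349

0.7349


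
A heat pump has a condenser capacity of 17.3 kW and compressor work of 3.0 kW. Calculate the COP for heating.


COP_hp = Q_cond / W
COP_hp = 17.3 / 3.0
COP_hp = 5.767

5.767


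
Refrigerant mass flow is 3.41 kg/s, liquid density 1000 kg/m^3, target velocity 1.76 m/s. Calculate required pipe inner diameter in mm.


A = m_dot / (rho * v) = 3.41 / (1000 * 1.76) = 0.0019375 m^2
d = sqrt(4*A/pi) * 1000
d = 49.7 mm

49.7


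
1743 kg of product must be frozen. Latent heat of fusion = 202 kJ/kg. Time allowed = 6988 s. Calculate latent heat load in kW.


Q_lat = m * h_fg / t
Q_lat = 1743 * 202 / 6988
Q_lat = 50.38 kW

50.38


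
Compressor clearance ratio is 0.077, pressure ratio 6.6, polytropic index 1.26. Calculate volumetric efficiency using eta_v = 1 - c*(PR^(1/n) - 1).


PR^(1/n) = 6.6^(1/1.26) = 4.47127823
eta_v = 1 - 0.077 * (4.47127823 - 1)
eta_v = 0.7327

0.7327


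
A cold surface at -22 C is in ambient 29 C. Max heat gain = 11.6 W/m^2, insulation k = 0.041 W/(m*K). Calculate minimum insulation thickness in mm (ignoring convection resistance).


dT = 29 - (-22) = 51 K
thickness = k * dT / q_max * 1000
thickness = 0.041 * 51 / 11.6 * 1000
thickness = 180.3 mm

180.3


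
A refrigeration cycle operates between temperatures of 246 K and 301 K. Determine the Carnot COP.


dT = 301 - 246 = 55 K
COP_carnot = T_cold / dT = 246 / 55
COP_carnot = 4.473

4.473


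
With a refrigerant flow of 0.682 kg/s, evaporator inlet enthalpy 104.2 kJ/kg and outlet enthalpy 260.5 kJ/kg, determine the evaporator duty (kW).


dh = 260.5 - 104.2 = 156.3 kJ/kg
Q_evap = m_dot * dh = 0.682 * 156.3
Q_evap = 106.6 kW

106.6


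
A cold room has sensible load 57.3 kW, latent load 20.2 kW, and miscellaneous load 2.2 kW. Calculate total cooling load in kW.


Q_total = Q_s + Q_l + Q_misc
Q_total = 57.3 + 20.2 + 2.2
Q_total = 79.7 kW

79.7


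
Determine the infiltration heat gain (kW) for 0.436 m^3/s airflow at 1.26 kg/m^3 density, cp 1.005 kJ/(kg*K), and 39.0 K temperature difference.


Q = V_dot * rho * cp * dT
Q = 0.436 * 1.26 * 1.005 * 39.0
Q = 21.532 kW

21.532


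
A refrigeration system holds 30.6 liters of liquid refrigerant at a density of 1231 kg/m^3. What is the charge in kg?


Charge = V * rho / 1000
Charge = 30.6 * 1231 / 1000
Charge = 37.67 kg

37.67


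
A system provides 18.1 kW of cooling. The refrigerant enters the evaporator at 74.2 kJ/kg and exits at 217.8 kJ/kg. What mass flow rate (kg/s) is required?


dh = 217.8 - 74.2 = 143.6 kJ/kg
m_dot = Q / dh = 18.1 / 143.6 = 0.126 kg/s

0.126


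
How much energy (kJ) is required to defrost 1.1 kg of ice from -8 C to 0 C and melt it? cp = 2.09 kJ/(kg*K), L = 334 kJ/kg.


Sensible heat = cp * dT = 2.09 * 8 = 16.72 kJ/kg
Total per kg = 16.72 + 334 = 350.72 kJ/kg
Q = m * total = 1.1 * 350.72
Q = 385.8 kJ

385.8


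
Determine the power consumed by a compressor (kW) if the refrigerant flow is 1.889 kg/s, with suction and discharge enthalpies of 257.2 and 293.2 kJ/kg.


dh = 293.2 - 257.2 = 36.0 kJ/kg
W = m_dot * dh = 1.889 * 36.0 = 68.0 kW

68.0


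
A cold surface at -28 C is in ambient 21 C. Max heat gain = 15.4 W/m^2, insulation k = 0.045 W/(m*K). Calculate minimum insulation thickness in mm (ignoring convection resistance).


dT = 21 - (-28) = 49 K
thickness = k * dT / q_max * 1000
thickness = 0.045 * 49 / 15.4 * 1000
thickness = 143.2 mm

143.2


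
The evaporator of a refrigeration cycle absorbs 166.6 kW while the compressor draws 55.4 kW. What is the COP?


COP = Q_evap / W
COP = 166.6 / 55.4
COP = 3.007

3.007


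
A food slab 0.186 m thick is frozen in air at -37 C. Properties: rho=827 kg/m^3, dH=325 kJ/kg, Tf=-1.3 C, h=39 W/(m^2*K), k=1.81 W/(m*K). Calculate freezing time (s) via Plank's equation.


dT = -1.3 - (-37) = 35.7 K
term1 = a/(2h) = 0.186/(2*39) = 0.002384615385
term2 = a^2/(8k) = 0.186^2/(8*1.81) = 0.002389226519
t = rho*dH*1000/dT * (term1 + term2)
t = 827*325*1000/35.7 * (0.002384615385 + 0.002389226519)
t = 35941 s

35941


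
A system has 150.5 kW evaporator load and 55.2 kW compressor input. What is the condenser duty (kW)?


Q_cond = Q_evap + W
Q_cond = 150.5 + 55.2
Q_cond = 205.7 kW

205.7


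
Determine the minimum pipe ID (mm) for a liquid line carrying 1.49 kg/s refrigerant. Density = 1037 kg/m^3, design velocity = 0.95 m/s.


A = m_dot / (rho * v) = 1.49 / (1037 * 0.95) = 0.001512460031 m^2
d = sqrt(4*A/pi) * 1000
d = 43.9 mm

43.9


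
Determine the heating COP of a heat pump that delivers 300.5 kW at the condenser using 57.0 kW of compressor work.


COP_hp = Q_cond / W
COP_hp = 300.5 / 57.0
COP_hp = 5.272

5.272


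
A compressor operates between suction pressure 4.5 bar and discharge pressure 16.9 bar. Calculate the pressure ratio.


PR = P_high / P_low
PR = 16.9 / 4.5
PR = 3.756

3.756


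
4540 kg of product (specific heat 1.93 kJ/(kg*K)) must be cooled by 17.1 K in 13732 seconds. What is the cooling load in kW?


Q = m * cp * dT / t
Q = 4540 * 1.93 * 17.1 / 13732
Q = 10.911 kW

10.911


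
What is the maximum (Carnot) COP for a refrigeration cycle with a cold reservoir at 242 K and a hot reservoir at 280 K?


dT = 280 - 242 = 38 K
COP_carnot = T_cold / dT = 242 / 38
COP_carnot = 6.368

6.368


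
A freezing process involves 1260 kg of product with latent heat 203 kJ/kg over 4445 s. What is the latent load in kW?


Q_lat = m * h_fg / t
Q_lat = 1260 * 203 / 4445
Q_lat = 57.54 kW

57.54


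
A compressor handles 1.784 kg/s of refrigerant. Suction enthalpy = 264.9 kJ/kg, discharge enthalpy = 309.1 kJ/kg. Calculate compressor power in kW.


dh = 309.1 - 264.9 = 44.2 kJ/kg
W = m_dot * dh = 1.784 * 44.2 = 78.85 kW

78.85


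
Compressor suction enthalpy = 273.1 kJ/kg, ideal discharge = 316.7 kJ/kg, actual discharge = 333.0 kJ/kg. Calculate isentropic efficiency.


dh_ideal = 316.7 - 273.1 = 43.6 kJ/kg
dh_actual = 333.0 - 273.1 = 59.9 kJ/kg
eta_s = dh_ideal / dh_actual = 43.6 / 59.9
eta_s = 0.7279

0.7279


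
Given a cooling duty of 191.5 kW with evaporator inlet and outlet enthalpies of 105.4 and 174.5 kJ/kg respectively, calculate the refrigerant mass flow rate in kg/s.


dh = 174.5 - 105.4 = 69.1 kJ/kg
m_dot = Q / dh = 191.5 / 69.1 = 2.7713 kg/s

2.7713


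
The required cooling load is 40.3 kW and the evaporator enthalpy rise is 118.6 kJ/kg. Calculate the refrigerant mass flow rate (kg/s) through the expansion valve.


m_dot = Q / dh
m_dot = 40.3 / 118.6
m_dot = 0.3398 kg/s

0.3398


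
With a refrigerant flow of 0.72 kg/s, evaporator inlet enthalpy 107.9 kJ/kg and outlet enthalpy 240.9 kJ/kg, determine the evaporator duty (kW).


dh = 240.9 - 107.9 = 133.0 kJ/kg
Q_evap = m_dot * dh = 0.72 * 133.0
Q_evap = 95.76 kW

95.76


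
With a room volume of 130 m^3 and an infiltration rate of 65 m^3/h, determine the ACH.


ACH = flow / volume
ACH = 65 / 130
ACH = 0.5

0.5


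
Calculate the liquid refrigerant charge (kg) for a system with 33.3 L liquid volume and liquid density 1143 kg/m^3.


Charge = V * rho / 1000
Charge = 33.3 * 1143 / 1000
Charge = 38.06 kg

38.06


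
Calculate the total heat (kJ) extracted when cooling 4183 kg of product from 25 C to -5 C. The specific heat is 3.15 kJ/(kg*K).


dT = 25 - (-5) = 30 K
Q = m * cp * dT = 4183 * 3.15 * 30
Q = 395294 kJ

395294


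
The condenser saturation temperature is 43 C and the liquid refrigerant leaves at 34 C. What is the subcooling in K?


Subcooling = T_cond - T_liquid
Subcooling = 43 - 34
Subcooling = 9 K

9


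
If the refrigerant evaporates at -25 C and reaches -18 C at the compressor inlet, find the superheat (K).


Superheat = T_suction - T_evap
Superheat = -18 - (-25)
Superheat = 7 K

7


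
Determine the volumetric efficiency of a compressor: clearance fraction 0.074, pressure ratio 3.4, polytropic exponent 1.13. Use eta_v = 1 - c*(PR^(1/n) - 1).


PR^(1/n) = 3.4^(1/1.13) = 2.95348878
eta_v = 1 - 0.074 * (2.95348878 - 1)
eta_v = 0.8554

0.8554


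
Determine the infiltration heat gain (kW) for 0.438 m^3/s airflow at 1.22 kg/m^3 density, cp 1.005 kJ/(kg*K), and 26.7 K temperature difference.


Q = V_dot * rho * cp * dT
Q = 0.438 * 1.22 * 1.005 * 26.7
Q = 14.339 kW

14.339


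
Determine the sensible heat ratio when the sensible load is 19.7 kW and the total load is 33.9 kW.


SHR = Q_sensible / Q_total
SHR = 19.7 / 33.9
SHR = 0.581

0.581


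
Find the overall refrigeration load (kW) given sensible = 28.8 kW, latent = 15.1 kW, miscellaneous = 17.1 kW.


Q_total = Q_s + Q_l + Q_misc
Q_total = 28.8 + 15.1 + 17.1
Q_total = 61.0 kW

61.0


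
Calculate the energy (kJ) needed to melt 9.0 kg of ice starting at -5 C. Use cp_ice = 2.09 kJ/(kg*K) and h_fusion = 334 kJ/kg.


Sensible heat = cp * dT = 2.09 * 5 = 10.45 kJ/kg
Total per kg = 10.45 + 334 = 344.45 kJ/kg
Q = m * total = 9.0 * 344.45
Q = 3100.1 kJ

3100.1


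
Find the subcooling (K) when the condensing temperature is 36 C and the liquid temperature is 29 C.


Subcooling = T_cond - T_liquid
Subcooling = 36 - 29
Subcooling = 7 K

7


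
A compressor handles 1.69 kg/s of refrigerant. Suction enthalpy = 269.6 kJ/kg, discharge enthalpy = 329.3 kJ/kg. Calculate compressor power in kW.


dh = 329.3 - 269.6 = 59.7 kJ/kg
W = m_dot * dh = 1.69 * 59.7 = 100.89 kW

100.89


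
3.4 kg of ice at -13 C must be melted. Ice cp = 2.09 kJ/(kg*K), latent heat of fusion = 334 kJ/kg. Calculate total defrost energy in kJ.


Sensible heat = cp * dT = 2.09 * 13 = 27.17 kJ/kg
Total per kg = 27.17 + 334 = 361.17 kJ/kg
Q = m * total = 3.4 * 361.17
Q = 1228.0 kJ

1228.0


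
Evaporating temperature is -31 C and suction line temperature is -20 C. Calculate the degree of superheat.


Superheat = T_suction - T_evap
Superheat = -20 - (-31)
Superheat = 11 K

11


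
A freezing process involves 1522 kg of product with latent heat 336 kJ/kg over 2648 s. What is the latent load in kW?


Q_lat = m * h_fg / t
Q_lat = 1522 * 336 / 2648
Q_lat = 193.12 kW

193.12


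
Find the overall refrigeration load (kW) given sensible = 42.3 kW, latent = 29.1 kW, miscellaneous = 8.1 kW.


Q_total = Q_s + Q_l + Q_misc
Q_total = 42.3 + 29.1 + 8.1
Q_total = 79.5 kW

79.5


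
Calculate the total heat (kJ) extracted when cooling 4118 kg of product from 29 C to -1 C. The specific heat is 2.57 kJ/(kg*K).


dT = 29 - (-1) = 30 K
Q = m * cp * dT = 4118 * 2.57 * 30
Q = 317498 kJ

317498


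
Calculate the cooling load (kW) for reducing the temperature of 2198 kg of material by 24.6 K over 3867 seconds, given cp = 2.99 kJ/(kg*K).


Q = m * cp * dT / t
Q = 2198 * 2.99 * 24.6 / 3867
Q = 41.808 kW

41.808


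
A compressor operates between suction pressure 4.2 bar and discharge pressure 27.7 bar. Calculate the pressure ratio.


PR = P_high / P_low
PR = 27.7 / 4.2
PR = 6.595

6.595


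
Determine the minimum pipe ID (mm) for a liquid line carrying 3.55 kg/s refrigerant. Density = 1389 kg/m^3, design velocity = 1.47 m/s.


A = m_dot / (rho * v) = 3.55 / (1389 * 1.47) = 0.001738636419 m^2
d = sqrt(4*A/pi) * 1000
d = 47.0 mm

47.0


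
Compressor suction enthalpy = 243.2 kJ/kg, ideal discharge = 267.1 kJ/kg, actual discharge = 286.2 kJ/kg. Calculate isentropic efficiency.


dh_ideal = 267.1 - 243.2 = 23.9 kJ/kg
dh_actual = 286.2 - 243.2 = 43.0 kJ/kg
eta_s = dh_ideal / dh_actual = 23.9 / 43.0
eta_s = 0.5558

0.5558


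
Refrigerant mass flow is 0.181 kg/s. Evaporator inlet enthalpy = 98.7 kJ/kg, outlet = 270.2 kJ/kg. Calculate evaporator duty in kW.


dh = 270.2 - 98.7 = 171.5 kJ/kg
Q_evap = m_dot * dh = 0.181 * 171.5
Q_evap = 31.04 kW

31.04


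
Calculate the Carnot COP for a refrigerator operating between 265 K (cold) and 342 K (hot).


dT = 342 - 265 = 77 K
COP_carnot = T_cold / dT = 265 / 77
COP_carnot = 3.442

3.442


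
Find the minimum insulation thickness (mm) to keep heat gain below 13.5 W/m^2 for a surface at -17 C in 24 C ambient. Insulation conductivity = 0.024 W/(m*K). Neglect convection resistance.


dT = 24 - (-17) = 41 K
thickness = k * dT / q_max * 1000
thickness = 0.024 * 41 / 13.5 * 1000
thickness = 72.9 mm

72.9


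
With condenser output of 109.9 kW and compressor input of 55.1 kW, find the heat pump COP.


COP_hp = Q_cond / W
COP_hp = 109.9 / 55.1
COP_hp = 1.995

1.995


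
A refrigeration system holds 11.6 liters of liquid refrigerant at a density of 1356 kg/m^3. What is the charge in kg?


Charge = V * rho / 1000
Charge = 11.6 * 1356 / 1000
Charge = 15.73 kg

15.73


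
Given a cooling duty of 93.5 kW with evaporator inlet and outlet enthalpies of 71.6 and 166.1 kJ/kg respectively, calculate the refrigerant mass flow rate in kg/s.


dh = 166.1 - 71.6 = 94.5 kJ/kg
m_dot = Q / dh = 93.5 / 94.5 = 0.9894 kg/s

0.9894


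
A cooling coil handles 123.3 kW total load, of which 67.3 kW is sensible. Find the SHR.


SHR = Q_sensible / Q_total
SHR = 67.3 / 123.3
SHR = 0.546

0.546


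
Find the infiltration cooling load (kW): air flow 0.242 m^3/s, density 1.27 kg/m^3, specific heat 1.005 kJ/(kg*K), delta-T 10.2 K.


Q = V_dot * rho * cp * dT
Q = 0.242 * 1.27 * 1.005 * 10.2
Q = 3.151 kW

3.151


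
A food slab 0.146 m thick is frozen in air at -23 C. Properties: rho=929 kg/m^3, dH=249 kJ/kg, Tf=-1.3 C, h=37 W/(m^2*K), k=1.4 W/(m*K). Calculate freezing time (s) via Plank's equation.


dT = -1.3 - (-23) = 21.7 K
term1 = a/(2h) = 0.146/(2*37) = 0.001972972973
term2 = a^2/(8k) = 0.146^2/(8*1.4) = 0.001903214286
t = rho*dH*1000/dT * (term1 + term2)
t = 929*249*1000/21.7 * (0.001972972973 + 0.001903214286)
t = 41320 s

41320


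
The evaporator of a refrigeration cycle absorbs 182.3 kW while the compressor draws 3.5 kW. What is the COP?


COP = Q_evap / W
COP = 182.3 / 3.5
COP = 52.086

52.086


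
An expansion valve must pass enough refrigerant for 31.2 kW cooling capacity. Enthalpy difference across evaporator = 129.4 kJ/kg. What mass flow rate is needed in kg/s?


m_dot = Q / dh
m_dot = 31.2 / 129.4
m_dot = 0.2411 kg/s

0.2411


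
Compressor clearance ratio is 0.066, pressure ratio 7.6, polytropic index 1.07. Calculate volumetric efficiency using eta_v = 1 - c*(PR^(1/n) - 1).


PR^(1/n) = 7.6^(1/1.07) = 6.6556469
eta_v = 1 - 0.066 * (6.6556469 - 1)
eta_v = 0.6267

0.6267


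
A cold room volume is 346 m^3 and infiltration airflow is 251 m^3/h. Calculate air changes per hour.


ACH = flow / volume
ACH = 251 / 346
ACH = 0.725

0.725


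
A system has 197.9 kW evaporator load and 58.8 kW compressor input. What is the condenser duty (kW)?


Q_cond = Q_evap + W
Q_cond = 197.9 + 58.8
Q_cond = 256.7 kW

256.7


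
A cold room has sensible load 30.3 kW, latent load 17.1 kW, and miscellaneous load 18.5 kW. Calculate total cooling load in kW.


Q_total = Q_s + Q_l + Q_misc
Q_total = 30.3 + 17.1 + 18.5
Q_total = 65.9 kW

65.9


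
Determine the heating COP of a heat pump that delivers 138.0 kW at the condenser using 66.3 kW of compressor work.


COP_hp = Q_cond / W
COP_hp = 138.0 / 66.3
COP_hp = 2.081

2.081


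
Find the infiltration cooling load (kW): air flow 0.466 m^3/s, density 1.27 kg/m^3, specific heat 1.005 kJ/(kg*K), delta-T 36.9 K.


Q = V_dot * rho * cp * dT
Q = 0.466 * 1.27 * 1.005 * 36.9
Q = 21.947 kW

21.947


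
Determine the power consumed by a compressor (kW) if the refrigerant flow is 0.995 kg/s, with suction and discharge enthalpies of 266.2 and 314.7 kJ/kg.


dh = 314.7 - 266.2 = 48.5 kJ/kg
W = m_dot * dh = 0.995 * 48.5 = 48.26 kW

48.26


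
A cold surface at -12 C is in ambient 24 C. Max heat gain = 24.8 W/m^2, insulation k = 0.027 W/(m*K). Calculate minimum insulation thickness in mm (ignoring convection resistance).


dT = 24 - (-12) = 36 K
thickness = k * dT / q_max * 1000
thickness = 0.027 * 36 / 24.8 * 1000
thickness = 39.2 mm

39.2


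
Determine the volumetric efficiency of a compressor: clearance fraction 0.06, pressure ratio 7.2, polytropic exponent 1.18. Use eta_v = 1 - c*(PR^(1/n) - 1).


PR^(1/n) = 7.2^(1/1.18) = 5.32786195
eta_v = 1 - 0.06 * (5.32786195 - 1)
eta_v = 0.7403

0.7403


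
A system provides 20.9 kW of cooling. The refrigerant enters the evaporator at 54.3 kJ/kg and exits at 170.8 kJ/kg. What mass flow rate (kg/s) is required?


dh = 170.8 - 54.3 = 116.5 kJ/kg
m_dot = Q / dh = 20.9 / 116.5 = 0.1794 kg/s

0.1794


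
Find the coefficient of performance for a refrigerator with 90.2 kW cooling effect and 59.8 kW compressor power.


COP = Q_evap / W
COP = 90.2 / 59.8
COP = 1.508

1.508


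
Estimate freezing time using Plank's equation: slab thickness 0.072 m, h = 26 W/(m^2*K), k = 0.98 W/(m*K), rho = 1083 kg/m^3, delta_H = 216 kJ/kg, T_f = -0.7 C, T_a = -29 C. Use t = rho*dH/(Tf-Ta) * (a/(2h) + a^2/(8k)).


dT = -0.7 - (-29) = 28.3 K
term1 = a/(2h) = 0.072/(2*26) = 0.001384615385
term2 = a^2/(8k) = 0.072^2/(8*0.98) = 0.0006612244898
t = rho*dH*1000/dT * (term1 + term2)
t = 1083*216*1000/28.3 * (0.001384615385 + 0.0006612244898)
t = 16911 s

16911


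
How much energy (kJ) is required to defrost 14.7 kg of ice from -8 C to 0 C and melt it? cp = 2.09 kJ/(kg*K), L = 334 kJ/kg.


Sensible heat = cp * dT = 2.09 * 8 = 16.72 kJ/kg
Total per kg = 16.72 + 334 = 350.72 kJ/kg
Q = m * total = 14.7 * 350.72
Q = 5155.6 kJ

5155.6


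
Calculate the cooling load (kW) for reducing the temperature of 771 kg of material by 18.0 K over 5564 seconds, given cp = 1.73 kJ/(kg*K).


Q = m * cp * dT / t
Q = 771 * 1.73 * 18.0 / 5564
Q = 4.315 kW

4.315


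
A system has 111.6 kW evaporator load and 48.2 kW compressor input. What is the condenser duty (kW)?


Q_cond = Q_evap + W
Q_cond = 111.6 + 48.2
Q_cond = 159.8 kW

159.8


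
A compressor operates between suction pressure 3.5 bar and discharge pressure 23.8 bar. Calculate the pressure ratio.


PR = P_high / P_low
PR = 23.8 / 3.5
PR = 6.8

6.8


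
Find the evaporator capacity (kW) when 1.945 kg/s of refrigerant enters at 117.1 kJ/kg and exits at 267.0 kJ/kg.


dh = 267.0 - 117.1 = 149.9 kJ/kg
Q_evap = m_dot * dh = 1.945 * 149.9
Q_evap = 291.56 kW

291.56


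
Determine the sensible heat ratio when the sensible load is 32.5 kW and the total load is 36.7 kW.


SHR = Q_sensible / Q_total
SHR = 32.5 / 36.7
SHR = 0.886

0.886


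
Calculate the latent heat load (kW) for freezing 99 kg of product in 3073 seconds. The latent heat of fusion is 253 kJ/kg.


Q_lat = m * h_fg / t
Q_lat = 99 * 253 / 3073
Q_lat = 8.15 kW

8.15


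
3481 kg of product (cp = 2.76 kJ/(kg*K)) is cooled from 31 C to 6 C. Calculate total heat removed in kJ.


dT = 31 - (6) = 25 K
Q = m * cp * dT = 3481 * 2.76 * 25
Q = 240189 kJ

240189


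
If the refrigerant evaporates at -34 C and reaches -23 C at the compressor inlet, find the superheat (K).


Superheat = T_suction - T_evap
Superheat = -23 - (-34)
Superheat = 11 K

11


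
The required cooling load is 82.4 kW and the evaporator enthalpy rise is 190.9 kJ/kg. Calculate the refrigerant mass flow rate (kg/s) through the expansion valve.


m_dot = Q / dh
m_dot = 82.4 / 190.9
m_dot = 0.4316 kg/s

0.4316


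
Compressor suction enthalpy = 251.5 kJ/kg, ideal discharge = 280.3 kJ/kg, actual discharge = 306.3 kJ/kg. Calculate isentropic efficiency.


dh_ideal = 280.3 - 251.5 = 28.8 kJ/kg
dh_actual = 306.3 - 251.5 = 54.8 kJ/kg
eta_s = dh_ideal / dh_actual = 28.8 / 54.8
eta_s = 0.5255

0.5255


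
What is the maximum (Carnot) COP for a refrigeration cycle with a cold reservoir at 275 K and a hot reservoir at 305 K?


dT = 305 - 275 = 30 K
COP_carnot = T_cold / dT = 275 / 30
COP_carnot = 9.167

9.167


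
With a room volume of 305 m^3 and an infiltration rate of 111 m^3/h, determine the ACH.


ACH = flow / volume
ACH = 111 / 305
ACH = 0.364

0.364


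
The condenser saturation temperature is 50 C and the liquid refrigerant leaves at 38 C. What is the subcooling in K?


Subcooling = T_cond - T_liquid
Subcooling = 50 - 38
Subcooling = 12 K

12


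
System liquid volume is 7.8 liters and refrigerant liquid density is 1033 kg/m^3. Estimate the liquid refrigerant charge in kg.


Charge = V * rho / 1000
Charge = 7.8 * 1033 / 1000
Charge = 8.06 kg

8.06


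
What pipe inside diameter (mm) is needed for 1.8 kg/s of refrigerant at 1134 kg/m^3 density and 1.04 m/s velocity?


A = m_dot / (rho * v) = 1.8 / (1134 * 1.04) = 0.001526251526 m^2
d = sqrt(4*A/pi) * 1000
d = 44.1 mm

44.1


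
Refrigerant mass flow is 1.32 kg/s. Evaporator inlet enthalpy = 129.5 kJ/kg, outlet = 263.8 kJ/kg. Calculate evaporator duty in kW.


dh = 263.8 - 129.5 = 134.3 kJ/kg
Q_evap = m_dot * dh = 1.32 * 134.3
Q_evap = 177.28 kW

177.28


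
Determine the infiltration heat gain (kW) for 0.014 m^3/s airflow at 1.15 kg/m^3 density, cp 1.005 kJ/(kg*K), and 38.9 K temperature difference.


Q = V_dot * rho * cp * dT
Q = 0.014 * 1.15 * 1.005 * 38.9
Q = 0.629 kW

0.629


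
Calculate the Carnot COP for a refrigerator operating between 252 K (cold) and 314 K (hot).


dT = 314 - 252 = 62 K
COP_carnot = T_cold / dT = 252 / 62
COP_carnot = 4.065

4.065


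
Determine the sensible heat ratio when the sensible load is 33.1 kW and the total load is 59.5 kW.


SHR = Q_sensible / Q_total
SHR = 33.1 / 59.5
SHR = 0.556

0.556


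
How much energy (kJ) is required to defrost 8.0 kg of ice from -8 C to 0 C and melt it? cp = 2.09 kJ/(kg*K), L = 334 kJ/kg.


Sensible heat = cp * dT = 2.09 * 8 = 16.72 kJ/kg
Total per kg = 16.72 + 334 = 350.72 kJ/kg
Q = m * total = 8.0 * 350.72
Q = 2805.8 kJ

2805.8


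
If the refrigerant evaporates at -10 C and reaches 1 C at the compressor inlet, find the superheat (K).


Superheat = T_suction - T_evap
Superheat = 1 - (-10)
Superheat = 11 K

11


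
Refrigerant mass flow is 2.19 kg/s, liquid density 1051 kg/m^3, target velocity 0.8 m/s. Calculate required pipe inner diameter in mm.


A = m_dot / (rho * v) = 2.19 / (1051 * 0.8) = 0.002604662226 m^2
d = sqrt(4*A/pi) * 1000
d = 57.6 mm

57.6


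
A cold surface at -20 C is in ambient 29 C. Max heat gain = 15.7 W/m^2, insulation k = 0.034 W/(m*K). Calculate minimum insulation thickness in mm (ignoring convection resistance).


dT = 29 - (-20) = 49 K
thickness = k * dT / q_max * 1000
thickness = 0.034 * 49 / 15.7 * 1000
thickness = 106.1 mm

106.1


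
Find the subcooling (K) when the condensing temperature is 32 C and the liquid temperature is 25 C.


Subcooling = T_cond - T_liquid
Subcooling = 32 - 25
Subcooling = 7 K

7


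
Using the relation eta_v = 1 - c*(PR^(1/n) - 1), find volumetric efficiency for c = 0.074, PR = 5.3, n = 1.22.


PR^(1/n) = 5.3^(1/1.22) = 3.92345563
eta_v = 1 - 0.074 * (3.92345563 - 1)
eta_v = 0.7837

0.7837


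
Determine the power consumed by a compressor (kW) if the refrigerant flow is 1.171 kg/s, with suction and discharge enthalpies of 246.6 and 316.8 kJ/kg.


dh = 316.8 - 246.6 = 70.2 kJ/kg
W = m_dot * dh = 1.171 * 70.2 = 82.2 kW

82.2


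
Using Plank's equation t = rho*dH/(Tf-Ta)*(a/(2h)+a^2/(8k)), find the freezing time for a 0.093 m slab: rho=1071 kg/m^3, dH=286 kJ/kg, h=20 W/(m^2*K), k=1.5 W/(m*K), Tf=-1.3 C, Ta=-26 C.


dT = -1.3 - (-26) = 24.7 K
term1 = a/(2h) = 0.093/(2*20) = 0.002325
term2 = a^2/(8k) = 0.093^2/(8*1.5) = 0.00072075
t = rho*dH*1000/dT * (term1 + term2)
t = 1071*286*1000/24.7 * (0.002325 + 0.00072075)
t = 37771 s

37771


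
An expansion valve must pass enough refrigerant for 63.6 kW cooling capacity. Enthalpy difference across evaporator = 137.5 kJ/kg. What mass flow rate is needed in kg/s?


m_dot = Q / dh
m_dot = 63.6 / 137.5
m_dot = 0.4625 kg/s

0.4625


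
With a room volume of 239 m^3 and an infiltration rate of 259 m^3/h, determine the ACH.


ACH = flow / volume
ACH = 259 / 239
ACH = 1.084

1.084
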